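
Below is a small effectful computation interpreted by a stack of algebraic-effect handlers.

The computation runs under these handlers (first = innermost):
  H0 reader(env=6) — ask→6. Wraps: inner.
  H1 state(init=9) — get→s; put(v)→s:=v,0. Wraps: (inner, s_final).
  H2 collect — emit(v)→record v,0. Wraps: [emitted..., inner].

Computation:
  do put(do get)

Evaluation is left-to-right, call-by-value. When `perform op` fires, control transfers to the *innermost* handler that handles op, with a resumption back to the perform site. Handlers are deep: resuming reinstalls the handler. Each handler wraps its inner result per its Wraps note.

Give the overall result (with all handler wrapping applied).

Step-by-step:
get @ H1 ⇒ 9
put(9) @ H1 ⇒ s:=9
H0 returns 0
H1 returns (0, 9)
H2 returns [(0, 9)]
= [(0, 9)]

Answer: [(0, 9)]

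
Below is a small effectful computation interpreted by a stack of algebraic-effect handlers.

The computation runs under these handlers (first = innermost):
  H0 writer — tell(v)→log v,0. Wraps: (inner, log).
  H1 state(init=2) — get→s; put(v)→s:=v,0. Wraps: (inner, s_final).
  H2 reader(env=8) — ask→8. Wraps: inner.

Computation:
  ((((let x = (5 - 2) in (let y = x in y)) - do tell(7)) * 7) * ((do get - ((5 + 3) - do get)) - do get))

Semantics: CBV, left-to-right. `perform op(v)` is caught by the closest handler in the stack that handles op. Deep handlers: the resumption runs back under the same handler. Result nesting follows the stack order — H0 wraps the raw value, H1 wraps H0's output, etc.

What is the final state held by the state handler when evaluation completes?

Answer: 2

Step-by-step:
tell(7) @ H0 ⇒ log+=7
get @ H1 ⇒ 2
get @ H1 ⇒ 2
get @ H1 ⇒ 2
H0 returns (-126, (7))
H1 returns ((-126, (7)), 2)
H2 returns ((-126, (7)), 2)
= ((-126, (7)), 2)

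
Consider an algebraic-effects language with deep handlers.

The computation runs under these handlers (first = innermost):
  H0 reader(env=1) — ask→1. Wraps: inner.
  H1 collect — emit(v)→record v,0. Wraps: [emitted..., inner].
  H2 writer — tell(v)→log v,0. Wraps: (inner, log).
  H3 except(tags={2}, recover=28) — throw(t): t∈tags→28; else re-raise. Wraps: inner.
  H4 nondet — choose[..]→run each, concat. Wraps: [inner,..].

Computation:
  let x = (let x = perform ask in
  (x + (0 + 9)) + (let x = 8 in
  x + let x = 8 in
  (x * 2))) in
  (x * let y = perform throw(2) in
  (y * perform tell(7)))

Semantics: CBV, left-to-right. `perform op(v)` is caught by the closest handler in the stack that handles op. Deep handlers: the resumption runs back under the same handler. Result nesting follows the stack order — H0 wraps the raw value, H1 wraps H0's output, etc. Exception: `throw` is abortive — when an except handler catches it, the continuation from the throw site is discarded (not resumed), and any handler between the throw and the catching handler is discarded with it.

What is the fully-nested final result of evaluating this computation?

Working:
ask @ H0 ⇒ 1
throw(2) @ H3 caught ⇒ 28
H4 returns [28]
= [28]

Answer: [28]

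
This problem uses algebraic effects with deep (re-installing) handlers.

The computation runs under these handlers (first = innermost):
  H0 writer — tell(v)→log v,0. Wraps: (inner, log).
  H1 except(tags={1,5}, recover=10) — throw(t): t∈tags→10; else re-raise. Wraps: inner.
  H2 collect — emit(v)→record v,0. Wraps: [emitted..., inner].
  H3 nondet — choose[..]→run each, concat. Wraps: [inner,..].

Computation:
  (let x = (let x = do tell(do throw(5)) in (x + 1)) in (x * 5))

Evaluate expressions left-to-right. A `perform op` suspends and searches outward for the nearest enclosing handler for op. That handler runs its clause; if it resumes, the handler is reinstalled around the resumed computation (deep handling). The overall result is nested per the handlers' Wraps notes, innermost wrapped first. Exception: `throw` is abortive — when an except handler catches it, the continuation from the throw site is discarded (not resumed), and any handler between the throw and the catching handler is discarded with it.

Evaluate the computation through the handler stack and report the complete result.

Step-by-step:
throw(5) @ H1 caught ⇒ 10
H2 returns [10]
H3 returns [[10]]
= [[10]]

Answer: [[10]]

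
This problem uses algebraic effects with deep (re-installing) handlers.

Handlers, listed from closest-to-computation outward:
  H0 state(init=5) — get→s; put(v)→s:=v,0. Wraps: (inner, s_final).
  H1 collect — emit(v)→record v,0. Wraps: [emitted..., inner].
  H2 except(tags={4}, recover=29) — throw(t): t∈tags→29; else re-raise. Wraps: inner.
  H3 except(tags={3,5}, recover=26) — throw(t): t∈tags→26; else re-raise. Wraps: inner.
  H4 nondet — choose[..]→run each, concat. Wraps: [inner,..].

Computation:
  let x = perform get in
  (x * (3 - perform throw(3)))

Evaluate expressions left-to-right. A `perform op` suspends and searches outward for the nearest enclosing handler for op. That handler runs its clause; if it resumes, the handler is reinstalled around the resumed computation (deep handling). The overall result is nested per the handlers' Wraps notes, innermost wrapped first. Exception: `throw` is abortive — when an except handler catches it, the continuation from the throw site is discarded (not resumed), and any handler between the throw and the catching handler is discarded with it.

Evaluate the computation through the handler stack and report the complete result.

Evaluation trace:
get @ H0 ⇒ 5
throw(3) @ H2 re-raised
throw(3) @ H3 caught ⇒ 26
H4 returns [26]
= [26]

Answer: [26]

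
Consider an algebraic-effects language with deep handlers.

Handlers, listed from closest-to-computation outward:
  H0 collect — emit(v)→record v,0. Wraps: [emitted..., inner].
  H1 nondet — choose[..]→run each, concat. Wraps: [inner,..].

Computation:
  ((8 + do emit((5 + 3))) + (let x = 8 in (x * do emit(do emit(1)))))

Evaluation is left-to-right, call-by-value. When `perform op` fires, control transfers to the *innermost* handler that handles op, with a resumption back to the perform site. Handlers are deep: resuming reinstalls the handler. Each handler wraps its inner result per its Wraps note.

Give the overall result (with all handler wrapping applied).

Answer: [[8, 1, 0, 8]]

Working:
emit(8) @ H0 ⇒ out+=8
emit(1) @ H0 ⇒ out+=1
emit(0) @ H0 ⇒ out+=0
H0 returns [8, 1, 0, 8]
H1 returns [[8, 1, 0, 8]]
= [[8, 1, 0, 8]]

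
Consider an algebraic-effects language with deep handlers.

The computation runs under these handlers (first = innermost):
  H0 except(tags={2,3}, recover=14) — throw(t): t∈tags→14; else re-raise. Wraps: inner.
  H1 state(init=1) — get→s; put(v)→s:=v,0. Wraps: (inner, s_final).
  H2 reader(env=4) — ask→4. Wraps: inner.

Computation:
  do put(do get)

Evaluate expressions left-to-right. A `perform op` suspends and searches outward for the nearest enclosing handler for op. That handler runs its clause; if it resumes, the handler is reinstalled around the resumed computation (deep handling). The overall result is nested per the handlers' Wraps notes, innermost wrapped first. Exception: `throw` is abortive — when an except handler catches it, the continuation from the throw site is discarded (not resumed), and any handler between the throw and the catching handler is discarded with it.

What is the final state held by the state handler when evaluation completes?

Working:
get @ H1 ⇒ 1
put(1) @ H1 ⇒ s:=1
H0 returns 0
H1 returns (0, 1)
H2 returns (0, 1)
= (0, 1)

Answer: 1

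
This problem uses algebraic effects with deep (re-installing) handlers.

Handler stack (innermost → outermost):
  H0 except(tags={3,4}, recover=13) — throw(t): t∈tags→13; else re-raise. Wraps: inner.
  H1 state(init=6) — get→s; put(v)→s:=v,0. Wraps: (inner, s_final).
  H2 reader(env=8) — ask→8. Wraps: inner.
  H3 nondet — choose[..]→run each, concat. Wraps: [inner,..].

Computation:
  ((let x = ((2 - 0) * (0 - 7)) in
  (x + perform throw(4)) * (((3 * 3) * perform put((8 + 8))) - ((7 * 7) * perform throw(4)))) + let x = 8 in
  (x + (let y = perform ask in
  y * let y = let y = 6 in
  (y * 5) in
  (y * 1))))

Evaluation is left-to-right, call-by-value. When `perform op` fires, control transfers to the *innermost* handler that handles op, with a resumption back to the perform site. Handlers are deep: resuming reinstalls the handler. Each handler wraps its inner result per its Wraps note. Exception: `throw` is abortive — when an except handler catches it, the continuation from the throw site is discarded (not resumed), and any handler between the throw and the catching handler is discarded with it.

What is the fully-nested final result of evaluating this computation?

Answer: [(13, 6)]

Step-by-step:
throw(4) @ H0 caught ⇒ 13
H1 returns (13, 6)
H2 returns (13, 6)
H3 returns [(13, 6)]
= [(13, 6)]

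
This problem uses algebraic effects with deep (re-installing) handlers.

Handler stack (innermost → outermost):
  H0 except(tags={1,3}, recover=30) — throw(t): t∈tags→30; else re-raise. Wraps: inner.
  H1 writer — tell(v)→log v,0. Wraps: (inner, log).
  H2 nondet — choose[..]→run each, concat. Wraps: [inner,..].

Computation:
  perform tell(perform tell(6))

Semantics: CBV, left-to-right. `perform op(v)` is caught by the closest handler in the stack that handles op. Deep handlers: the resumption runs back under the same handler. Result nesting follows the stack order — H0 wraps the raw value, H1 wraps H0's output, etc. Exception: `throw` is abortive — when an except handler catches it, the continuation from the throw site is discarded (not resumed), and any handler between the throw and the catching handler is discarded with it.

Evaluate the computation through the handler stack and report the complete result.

Answer: [(0, (6, 0))]

Working:
tell(6) @ H1 ⇒ log+=6
tell(0) @ H1 ⇒ log+=0
H0 returns 0
H1 returns (0, (6, 0))
H2 returns [(0, (6, 0))]
= [(0, (6, 0))]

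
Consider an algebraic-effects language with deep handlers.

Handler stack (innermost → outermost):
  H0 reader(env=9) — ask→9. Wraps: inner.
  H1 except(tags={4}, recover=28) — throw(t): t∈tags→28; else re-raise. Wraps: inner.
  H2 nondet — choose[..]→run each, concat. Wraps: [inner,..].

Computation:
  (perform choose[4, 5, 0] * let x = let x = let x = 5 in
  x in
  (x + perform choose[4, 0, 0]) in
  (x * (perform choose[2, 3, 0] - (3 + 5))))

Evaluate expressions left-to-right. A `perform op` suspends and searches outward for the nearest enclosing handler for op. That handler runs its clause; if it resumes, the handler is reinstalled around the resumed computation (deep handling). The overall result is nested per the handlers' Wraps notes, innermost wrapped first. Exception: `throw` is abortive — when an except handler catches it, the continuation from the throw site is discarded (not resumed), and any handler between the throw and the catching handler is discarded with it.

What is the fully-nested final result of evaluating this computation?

Answer: [-216, -180, -288, -120, -100, -160, -120, -100, -160, -270, -225, -360, -150, -125, -200, -150, -125, -200, 0, 0, 0, 0, 0, 0, 0, 0, 0]

Evaluation trace:
choose[4, 5, 0] @ H2
  branch[0] choose=4:
    choose[4, 0, 0] @ H2
      branch[0] choose=4:
        choose[2, 3, 0] @ H2
          branch[0] choose=2:
            H0 returns -216
            H1 returns -216
            H2 returns [-216]
          branch[1] choose=3:
            H0 returns -180
            H1 returns -180
            H2 returns [-180]
          branch[2] choose=0:
            H0 returns -288
            H1 returns -288
            H2 returns [-288]
      branch[1] choose=0:
        choose[2, 3, 0] @ H2
          branch[0] choose=2:
            H0 returns -120
            H1 returns -120
            H2 returns [-120]
          branch[1] choose=3:
            H0 returns -100
            H1 returns -100
            H2 returns [-100]
          branch[2] choose=0:
            H0 returns -160
            H1 returns -160
            H2 returns [-160]
      branch[2] choose=0:
        choose[2, 3, 0] @ H2
          branch[0] choose=2:
            H0 returns -120
            H1 returns -120
            H2 returns [-120]
          branch[1] choose=3:
            H0 returns -100
            H1 returns -100
            H2 returns [-100]
          branch[2] choose=0:
            H0 returns -160
            H1 returns -160
            H2 returns [-160]
  branch[1] choose=5:
    choose[4, 0, 0] @ H2
      branch[0] choose=4:
        choose[2, 3, 0] @ H2
          branch[0] choose=2:
            H0 returns -270
            H1 returns -270
            H2 returns [-270]
          branch[1] choose=3:
            H0 returns -225
            H1 returns -225
            H2 returns [-225]
          branch[2] choose=0:
            H0 returns -360
            H1 returns -360
            H2 returns [-360]
      branch[1] choose=0:
        choose[2, 3, 0] @ H2
          branch[0] choose=2:
            H0 returns -150
            H1 returns -150
            H2 returns [-150]
          branch[1] choose=3:
            H0 returns -125
            H1 returns -125
            H2 returns [-125]
          branch[2] choose=0:
            H0 returns -200
            H1 returns -200
            H2 returns [-200]
      branch[2] choose=0:
        choose[2, 3, 0] @ H2
          branch[0] choose=2:
            H0 returns -150
            H1 returns -150
            H2 returns [-150]
          branch[1] choose=3:
            H0 returns -125
            H1 returns -125
            H2 returns [-125]
          branch[2] choose=0:
            H0 returns -200
            H1 returns -200
            H2 returns [-200]
  branch[2] choose=0:
    choose[4, 0, 0] @ H2
      branch[0] choose=4:
        choose[2, 3, 0] @ H2
          branch[0] choose=2:
            H0 returns 0
            H1 returns 0
            H2 returns [0]
          branch[1] choose=3:
            H0 returns 0
            H1 returns 0
            H2 returns [0]
          branch[2] choose=0:
            H0 returns 0
            H1 returns 0
            H2 returns [0]
      branch[1] choose=0:
        choose[2, 3, 0] @ H2
          branch[0] choose=2:
            H0 returns 0
            H1 returns 0
            H2 returns [0]
          branch[1] choose=3:
            H0 returns 0
            H1 returns 0
            H2 returns [0]
          branch[2] choose=0:
            H0 returns 0
            H1 returns 0
            H2 returns [0]
      branch[2] choose=0:
        choose[2, 3, 0] @ H2
          branch[0] choose=2:
            H0 returns 0
            H1 returns 0
            H2 returns [0]
          branch[1] choose=3:
            H0 returns 0
            H1 returns 0
            H2 returns [0]
          branch[2] choose=0:
            H0 returns 0
            H1 returns 0
            H2 returns [0]
= [-216, -180, -288, -120, -100, -160, -120, -100, -160, -270, -225, -360, -150, -125, -200, -150, -125, -200, 0, 0, 0, 0, 0, 0, 0, 0, 0]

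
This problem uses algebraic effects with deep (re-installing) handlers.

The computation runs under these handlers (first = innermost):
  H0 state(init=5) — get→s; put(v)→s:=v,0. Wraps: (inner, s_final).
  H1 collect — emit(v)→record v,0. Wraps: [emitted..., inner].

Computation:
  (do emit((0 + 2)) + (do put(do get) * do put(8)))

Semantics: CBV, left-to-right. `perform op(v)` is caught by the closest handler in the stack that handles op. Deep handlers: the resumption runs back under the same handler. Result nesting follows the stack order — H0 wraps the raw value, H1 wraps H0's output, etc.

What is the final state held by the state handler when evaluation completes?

Working:
emit(2) @ H1 ⇒ out+=2
get @ H0 ⇒ 5
put(5) @ H0 ⇒ s:=5
put(8) @ H0 ⇒ s:=8
H0 returns (0, 8)
H1 returns [2, (0, 8)]
= [2, (0, 8)]

Answer: 8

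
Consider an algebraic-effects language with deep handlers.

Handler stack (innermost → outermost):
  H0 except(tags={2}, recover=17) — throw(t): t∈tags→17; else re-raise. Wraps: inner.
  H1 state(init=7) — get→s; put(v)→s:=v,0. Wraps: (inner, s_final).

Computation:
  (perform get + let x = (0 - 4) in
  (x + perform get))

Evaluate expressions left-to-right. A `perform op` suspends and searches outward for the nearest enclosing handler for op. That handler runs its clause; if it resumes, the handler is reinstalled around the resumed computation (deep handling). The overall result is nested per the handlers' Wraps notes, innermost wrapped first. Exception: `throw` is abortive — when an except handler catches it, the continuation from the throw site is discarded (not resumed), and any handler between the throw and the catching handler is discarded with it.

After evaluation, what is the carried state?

Evaluation trace:
get @ H1 ⇒ 7
get @ H1 ⇒ 7
H0 returns 10
H1 returns (10, 7)
= (10, 7)

Answer: 7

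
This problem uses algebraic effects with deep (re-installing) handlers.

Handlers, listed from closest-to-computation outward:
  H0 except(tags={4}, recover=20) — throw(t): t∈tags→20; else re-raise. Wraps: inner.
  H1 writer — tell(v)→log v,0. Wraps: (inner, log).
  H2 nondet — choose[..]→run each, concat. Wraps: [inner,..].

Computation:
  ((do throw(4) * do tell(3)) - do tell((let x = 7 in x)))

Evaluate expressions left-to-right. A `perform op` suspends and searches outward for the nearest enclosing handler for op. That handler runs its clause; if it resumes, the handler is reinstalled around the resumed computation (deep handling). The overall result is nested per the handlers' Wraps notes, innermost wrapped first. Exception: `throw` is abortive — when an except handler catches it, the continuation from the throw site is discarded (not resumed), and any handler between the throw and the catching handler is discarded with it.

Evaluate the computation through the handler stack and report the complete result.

Evaluation trace:
throw(4) @ H0 caught ⇒ 20
H1 returns (20, ())
H2 returns [(20, ())]
= [(20, ())]

Answer: [(20, ())]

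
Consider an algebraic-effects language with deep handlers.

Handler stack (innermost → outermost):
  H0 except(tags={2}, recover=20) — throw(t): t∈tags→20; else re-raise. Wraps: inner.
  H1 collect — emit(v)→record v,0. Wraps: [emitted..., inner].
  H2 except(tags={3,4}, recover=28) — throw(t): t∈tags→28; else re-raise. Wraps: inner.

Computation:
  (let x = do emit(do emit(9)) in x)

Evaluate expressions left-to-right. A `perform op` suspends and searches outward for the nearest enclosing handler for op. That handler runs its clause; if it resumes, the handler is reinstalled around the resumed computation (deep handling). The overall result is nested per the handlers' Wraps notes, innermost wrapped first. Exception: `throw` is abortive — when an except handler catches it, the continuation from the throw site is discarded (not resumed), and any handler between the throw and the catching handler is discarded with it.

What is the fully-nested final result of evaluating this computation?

Step-by-step:
emit(9) @ H1 ⇒ out+=9
emit(0) @ H1 ⇒ out+=0
H0 returns 0
H1 returns [9, 0, 0]
H2 returns [9, 0, 0]
= [9, 0, 0]

Answer: [9, 0, 0]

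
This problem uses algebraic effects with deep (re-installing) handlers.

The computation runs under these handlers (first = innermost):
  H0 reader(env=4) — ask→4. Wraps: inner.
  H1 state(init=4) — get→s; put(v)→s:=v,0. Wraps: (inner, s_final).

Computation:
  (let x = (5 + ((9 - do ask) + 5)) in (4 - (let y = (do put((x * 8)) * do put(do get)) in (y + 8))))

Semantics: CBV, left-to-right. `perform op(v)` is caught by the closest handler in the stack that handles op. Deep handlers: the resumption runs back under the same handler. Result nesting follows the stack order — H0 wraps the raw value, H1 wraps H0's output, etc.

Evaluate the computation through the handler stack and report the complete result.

Answer: (-4, 120)

Evaluation trace:
ask @ H0 ⇒ 4
put(120) @ H1 ⇒ s:=120
get @ H1 ⇒ 120
put(120) @ H1 ⇒ s:=120
H0 returns -4
H1 returns (-4, 120)
= (-4, 120)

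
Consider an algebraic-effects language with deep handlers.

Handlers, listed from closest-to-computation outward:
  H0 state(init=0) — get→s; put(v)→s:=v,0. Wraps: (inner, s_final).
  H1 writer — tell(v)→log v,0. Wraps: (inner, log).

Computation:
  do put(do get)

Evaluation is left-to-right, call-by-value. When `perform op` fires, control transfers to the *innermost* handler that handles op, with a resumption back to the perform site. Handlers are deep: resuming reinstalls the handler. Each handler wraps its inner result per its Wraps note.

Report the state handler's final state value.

Answer: 0

Step-by-step:
get @ H0 ⇒ 0
put(0) @ H0 ⇒ s:=0
H0 returns (0, 0)
H1 returns ((0, 0), ())
= ((0, 0), ())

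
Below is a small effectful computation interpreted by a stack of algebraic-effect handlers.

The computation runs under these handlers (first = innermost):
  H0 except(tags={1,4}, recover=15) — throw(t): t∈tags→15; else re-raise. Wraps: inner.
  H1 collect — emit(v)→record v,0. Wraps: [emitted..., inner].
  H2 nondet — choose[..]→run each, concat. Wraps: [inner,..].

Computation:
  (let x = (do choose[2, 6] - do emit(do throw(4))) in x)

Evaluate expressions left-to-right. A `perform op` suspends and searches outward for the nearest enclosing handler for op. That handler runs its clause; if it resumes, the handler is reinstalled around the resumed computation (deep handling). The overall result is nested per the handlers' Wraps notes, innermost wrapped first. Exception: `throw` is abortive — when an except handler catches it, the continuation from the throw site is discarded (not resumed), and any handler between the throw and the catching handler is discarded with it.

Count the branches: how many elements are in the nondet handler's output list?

Answer: 2

Step-by-step:
choose[2, 6] @ H2
  branch[0] choose=2:
    throw(4) @ H0 caught ⇒ 15
    H1 returns [15]
    H2 returns [[15]]
  branch[1] choose=6:
    throw(4) @ H0 caught ⇒ 15
    H1 returns [15]
    H2 returns [[15]]
= [[15], [15]]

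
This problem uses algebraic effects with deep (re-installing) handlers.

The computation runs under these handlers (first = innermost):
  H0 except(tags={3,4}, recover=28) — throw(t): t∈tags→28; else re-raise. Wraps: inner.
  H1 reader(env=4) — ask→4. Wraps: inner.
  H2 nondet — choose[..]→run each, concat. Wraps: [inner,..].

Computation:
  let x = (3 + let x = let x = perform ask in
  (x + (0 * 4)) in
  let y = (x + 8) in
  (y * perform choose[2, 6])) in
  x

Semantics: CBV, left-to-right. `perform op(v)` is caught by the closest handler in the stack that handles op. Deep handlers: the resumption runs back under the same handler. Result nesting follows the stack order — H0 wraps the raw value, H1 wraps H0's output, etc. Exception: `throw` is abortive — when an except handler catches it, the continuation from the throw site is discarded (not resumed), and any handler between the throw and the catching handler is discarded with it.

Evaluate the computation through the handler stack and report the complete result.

Answer: [27, 75]

Working:
ask @ H1 ⇒ 4
choose[2, 6] @ H2
  branch[0] choose=2:
    H0 returns 27
    H1 returns 27
    H2 returns [27]
  branch[1] choose=6:
    H0 returns 75
    H1 returns 75
    H2 returns [75]
= [27, 75]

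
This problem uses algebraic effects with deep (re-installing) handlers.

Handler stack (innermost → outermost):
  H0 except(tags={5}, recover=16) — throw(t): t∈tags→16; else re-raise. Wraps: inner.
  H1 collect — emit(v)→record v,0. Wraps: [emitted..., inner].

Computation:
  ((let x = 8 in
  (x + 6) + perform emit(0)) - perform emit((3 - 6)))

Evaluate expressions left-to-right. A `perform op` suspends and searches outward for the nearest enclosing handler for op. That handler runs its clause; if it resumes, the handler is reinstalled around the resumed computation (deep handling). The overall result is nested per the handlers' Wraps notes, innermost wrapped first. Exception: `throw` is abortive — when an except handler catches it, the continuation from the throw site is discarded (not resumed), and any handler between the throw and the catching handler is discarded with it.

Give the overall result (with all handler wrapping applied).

Working:
emit(0) @ H1 ⇒ out+=0
emit(-3) @ H1 ⇒ out+=-3
H0 returns 14
H1 returns [0, -3, 14]
= [0, -3, 14]

Answer: [0, -3, 14]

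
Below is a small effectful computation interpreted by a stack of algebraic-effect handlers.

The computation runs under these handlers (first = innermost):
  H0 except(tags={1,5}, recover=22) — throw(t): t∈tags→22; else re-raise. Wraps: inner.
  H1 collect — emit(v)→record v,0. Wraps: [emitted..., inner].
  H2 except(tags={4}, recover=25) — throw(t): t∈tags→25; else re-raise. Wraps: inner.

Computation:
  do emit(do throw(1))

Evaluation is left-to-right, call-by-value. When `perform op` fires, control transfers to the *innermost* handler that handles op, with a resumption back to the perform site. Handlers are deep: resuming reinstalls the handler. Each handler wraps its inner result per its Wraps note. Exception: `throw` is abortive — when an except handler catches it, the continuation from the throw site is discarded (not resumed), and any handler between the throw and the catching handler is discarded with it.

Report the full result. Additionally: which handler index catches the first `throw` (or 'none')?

Answer: [22] ; first throw caught by: H0

Evaluation trace:
throw(1) @ H0 caught ⇒ 22
H1 returns [22]
H2 returns [22]
= [22]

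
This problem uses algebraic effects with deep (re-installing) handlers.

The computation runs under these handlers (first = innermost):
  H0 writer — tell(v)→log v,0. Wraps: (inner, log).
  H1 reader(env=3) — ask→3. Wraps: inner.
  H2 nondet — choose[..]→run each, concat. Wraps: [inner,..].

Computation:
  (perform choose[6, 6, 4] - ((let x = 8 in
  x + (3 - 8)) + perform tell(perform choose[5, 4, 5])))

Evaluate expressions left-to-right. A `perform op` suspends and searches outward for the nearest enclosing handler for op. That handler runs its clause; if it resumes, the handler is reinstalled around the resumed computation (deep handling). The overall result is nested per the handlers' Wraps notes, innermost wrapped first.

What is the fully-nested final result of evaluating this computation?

Answer: [(3, (5)), (3, (4)), (3, (5)), (3, (5)), (3, (4)), (3, (5)), (1, (5)), (1, (4)), (1, (5))]

Evaluation trace:
choose[6, 6, 4] @ H2
  branch[0] choose=6:
    choose[5, 4, 5] @ H2
      branch[0] choose=5:
        tell(5) @ H0 ⇒ log+=5
        H0 returns (3, (5))
        H1 returns (3, (5))
        H2 returns [(3, (5))]
      branch[1] choose=4:
        tell(4) @ H0 ⇒ log+=4
        H0 returns (3, (4))
        H1 returns (3, (4))
        H2 returns [(3, (4))]
      branch[2] choose=5:
        tell(5) @ H0 ⇒ log+=5
        H0 returns (3, (5))
        H1 returns (3, (5))
        H2 returns [(3, (5))]
  branch[1] choose=6:
    choose[5, 4, 5] @ H2
      branch[0] choose=5:
        tell(5) @ H0 ⇒ log+=5
        H0 returns (3, (5))
        H1 returns (3, (5))
        H2 returns [(3, (5))]
      branch[1] choose=4:
        tell(4) @ H0 ⇒ log+=4
        H0 returns (3, (4))
        H1 returns (3, (4))
        H2 returns [(3, (4))]
      branch[2] choose=5:
        tell(5) @ H0 ⇒ log+=5
        H0 returns (3, (5))
        H1 returns (3, (5))
        H2 returns [(3, (5))]
  branch[2] choose=4:
    choose[5, 4, 5] @ H2
      branch[0] choose=5:
        tell(5) @ H0 ⇒ log+=5
        H0 returns (1, (5))
        H1 returns (1, (5))
        H2 returns [(1, (5))]
      branch[1] choose=4:
        tell(4) @ H0 ⇒ log+=4
        H0 returns (1, (4))
        H1 returns (1, (4))
        H2 returns [(1, (4))]
      branch[2] choose=5:
        tell(5) @ H0 ⇒ log+=5
        H0 returns (1, (5))
        H1 returns (1, (5))
        H2 returns [(1, (5))]
= [(3, (5)), (3, (4)), (3, (5)), (3, (5)), (3, (4)), (3, (5)), (1, (5)), (1, (4)), (1, (5))]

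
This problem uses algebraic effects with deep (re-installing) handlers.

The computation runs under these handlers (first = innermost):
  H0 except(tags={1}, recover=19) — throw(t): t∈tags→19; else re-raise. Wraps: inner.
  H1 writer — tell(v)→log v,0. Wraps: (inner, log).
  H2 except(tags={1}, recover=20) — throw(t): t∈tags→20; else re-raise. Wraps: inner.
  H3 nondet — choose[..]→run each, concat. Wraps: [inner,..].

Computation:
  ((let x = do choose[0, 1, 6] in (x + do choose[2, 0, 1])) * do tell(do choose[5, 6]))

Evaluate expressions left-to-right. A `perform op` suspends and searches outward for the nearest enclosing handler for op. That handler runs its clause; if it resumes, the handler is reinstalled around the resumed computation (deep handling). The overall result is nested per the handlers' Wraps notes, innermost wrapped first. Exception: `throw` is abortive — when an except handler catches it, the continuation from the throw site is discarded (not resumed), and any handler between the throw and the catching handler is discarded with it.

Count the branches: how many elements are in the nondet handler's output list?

Answer: 18

Step-by-step:
choose[0, 1, 6] @ H3
  branch[0] choose=0:
    choose[2, 0, 1] @ H3
      branch[0] choose=2:
        choose[5, 6] @ H3
          branch[0] choose=5:
            tell(5) @ H1 ⇒ log+=5
            H0 returns 0
            H1 returns (0, (5))
            H2 returns (0, (5))
            H3 returns [(0, (5))]
          branch[1] choose=6:
            tell(6) @ H1 ⇒ log+=6
            H0 returns 0
            H1 returns (0, (6))
            H2 returns (0, (6))
            H3 returns [(0, (6))]
      branch[1] choose=0:
        choose[5, 6] @ H3
          branch[0] choose=5:
            tell(5) @ H1 ⇒ log+=5
            H0 returns 0
            H1 returns (0, (5))
            H2 returns (0, (5))
            H3 returns [(0, (5))]
          branch[1] choose=6:
            tell(6) @ H1 ⇒ log+=6
            H0 returns 0
            H1 returns (0, (6))
            H2 returns (0, (6))
            H3 returns [(0, (6))]
      branch[2] choose=1:
        choose[5, 6] @ H3
          branch[0] choose=5:
            tell(5) @ H1 ⇒ log+=5
            H0 returns 0
            H1 returns (0, (5))
            H2 returns (0, (5))
            H3 returns [(0, (5))]
          branch[1] choose=6:
            tell(6) @ H1 ⇒ log+=6
            H0 returns 0
            H1 returns (0, (6))
            H2 returns (0, (6))
            H3 returns [(0, (6))]
  branch[1] choose=1:
    choose[2, 0, 1] @ H3
      branch[0] choose=2:
        choose[5, 6] @ H3
          branch[0] choose=5:
            tell(5) @ H1 ⇒ log+=5
            H0 returns 0
            H1 returns (0, (5))
            H2 returns (0, (5))
            H3 returns [(0, (5))]
          branch[1] choose=6:
            tell(6) @ H1 ⇒ log+=6
            H0 returns 0
            H1 returns (0, (6))
            H2 returns (0, (6))
            H3 returns [(0, (6))]
      branch[1] choose=0:
        choose[5, 6] @ H3
          branch[0] choose=5:
            tell(5) @ H1 ⇒ log+=5
            H0 returns 0
            H1 returns (0, (5))
            H2 returns (0, (5))
            H3 returns [(0, (5))]
          branch[1] choose=6:
            tell(6) @ H1 ⇒ log+=6
            H0 returns 0
            H1 returns (0, (6))
            H2 returns (0, (6))
            H3 returns [(0, (6))]
      branch[2] choose=1:
        choose[5, 6] @ H3
          branch[0] choose=5:
            tell(5) @ H1 ⇒ log+=5
            H0 returns 0
            H1 returns (0, (5))
            H2 returns (0, (5))
            H3 returns [(0, (5))]
          branch[1] choose=6:
            tell(6) @ H1 ⇒ log+=6
            H0 returns 0
            H1 returns (0, (6))
            H2 returns (0, (6))
            H3 returns [(0, (6))]
  branch[2] choose=6:
    choose[2, 0, 1] @ H3
      branch[0] choose=2:
        choose[5, 6] @ H3
          branch[0] choose=5:
            tell(5) @ H1 ⇒ log+=5
            H0 returns 0
            H1 returns (0, (5))
            H2 returns (0, (5))
            H3 returns [(0, (5))]
          branch[1] choose=6:
            tell(6) @ H1 ⇒ log+=6
            H0 returns 0
            H1 returns (0, (6))
            H2 returns (0, (6))
            H3 returns [(0, (6))]
      branch[1] choose=0:
        choose[5, 6] @ H3
          branch[0] choose=5:
            tell(5) @ H1 ⇒ log+=5
            H0 returns 0
            H1 returns (0, (5))
            H2 returns (0, (5))
            H3 returns [(0, (5))]
          branch[1] choose=6:
            tell(6) @ H1 ⇒ log+=6
            H0 returns 0
            H1 returns (0, (6))
            H2 returns (0, (6))
            H3 returns [(0, (6))]
      branch[2] choose=1:
        choose[5, 6] @ H3
          branch[0] choose=5:
            tell(5) @ H1 ⇒ log+=5
            H0 returns 0
            H1 returns (0, (5))
            H2 returns (0, (5))
            H3 returns [(0, (5))]
          branch[1] choose=6:
            tell(6) @ H1 ⇒ log+=6
            H0 returns 0
            H1 returns (0, (6))
            H2 returns (0, (6))
            H3 returns [(0, (6))]
= [(0, (5)), (0, (6)), (0, (5)), (0, (6)), (0, (5)), (0, (6)), (0, (5)), (0, (6)), (0, (5)), (0, (6)), (0, (5)), (0, (6)), (0, (5)), (0, (6)), (0, (5)), (0, (6)), (0, (5)), (0, (6))]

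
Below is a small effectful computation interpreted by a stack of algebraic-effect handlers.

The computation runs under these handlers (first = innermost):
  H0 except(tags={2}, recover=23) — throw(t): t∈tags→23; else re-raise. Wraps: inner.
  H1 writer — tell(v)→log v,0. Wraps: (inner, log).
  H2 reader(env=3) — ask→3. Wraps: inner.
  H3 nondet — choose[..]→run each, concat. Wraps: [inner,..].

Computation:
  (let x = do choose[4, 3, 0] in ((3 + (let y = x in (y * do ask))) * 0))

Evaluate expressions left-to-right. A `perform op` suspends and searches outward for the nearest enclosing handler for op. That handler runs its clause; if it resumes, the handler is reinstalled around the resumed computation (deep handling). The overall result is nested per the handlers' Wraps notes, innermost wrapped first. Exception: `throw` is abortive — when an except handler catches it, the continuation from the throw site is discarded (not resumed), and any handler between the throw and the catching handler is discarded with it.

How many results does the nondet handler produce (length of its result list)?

Step-by-step:
choose[4, 3, 0] @ H3
  branch[0] choose=4:
    ask @ H2 ⇒ 3
    H0 returns 0
    H1 returns (0, ())
    H2 returns (0, ())
    H3 returns [(0, ())]
  branch[1] choose=3:
    ask @ H2 ⇒ 3
    H0 returns 0
    H1 returns (0, ())
    H2 returns (0, ())
    H3 returns [(0, ())]
  branch[2] choose=0:
    ask @ H2 ⇒ 3
    H0 returns 0
    H1 returns (0, ())
    H2 returns (0, ())
    H3 returns [(0, ())]
= [(0, ()), (0, ()), (0, ())]

Answer: 3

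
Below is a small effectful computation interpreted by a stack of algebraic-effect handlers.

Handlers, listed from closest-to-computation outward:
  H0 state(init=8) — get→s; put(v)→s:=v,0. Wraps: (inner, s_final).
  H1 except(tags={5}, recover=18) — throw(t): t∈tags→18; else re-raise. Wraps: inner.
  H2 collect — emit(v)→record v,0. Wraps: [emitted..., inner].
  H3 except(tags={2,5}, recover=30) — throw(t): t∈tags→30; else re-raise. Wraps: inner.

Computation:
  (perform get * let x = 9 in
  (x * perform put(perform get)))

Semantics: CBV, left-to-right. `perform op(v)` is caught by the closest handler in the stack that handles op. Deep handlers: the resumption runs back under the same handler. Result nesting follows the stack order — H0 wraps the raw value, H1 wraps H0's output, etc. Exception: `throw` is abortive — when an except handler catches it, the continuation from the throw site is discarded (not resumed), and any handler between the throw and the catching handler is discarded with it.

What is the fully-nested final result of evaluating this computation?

Answer: [(0, 8)]

Evaluation trace:
get @ H0 ⇒ 8
get @ H0 ⇒ 8
put(8) @ H0 ⇒ s:=8
H0 returns (0, 8)
H1 returns (0, 8)
H2 returns [(0, 8)]
H3 returns [(0, 8)]
= [(0, 8)]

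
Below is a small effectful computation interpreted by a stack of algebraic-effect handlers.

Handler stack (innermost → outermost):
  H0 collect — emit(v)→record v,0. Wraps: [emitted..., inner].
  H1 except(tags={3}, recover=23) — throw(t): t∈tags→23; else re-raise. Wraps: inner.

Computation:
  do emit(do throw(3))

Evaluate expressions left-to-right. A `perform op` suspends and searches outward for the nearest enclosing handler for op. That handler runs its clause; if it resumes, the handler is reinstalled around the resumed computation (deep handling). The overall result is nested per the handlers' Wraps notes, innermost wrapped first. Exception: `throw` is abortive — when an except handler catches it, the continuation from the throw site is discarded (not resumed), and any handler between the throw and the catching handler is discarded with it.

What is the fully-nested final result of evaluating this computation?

Answer: 23

Evaluation trace:
throw(3) @ H1 caught ⇒ 23
= 23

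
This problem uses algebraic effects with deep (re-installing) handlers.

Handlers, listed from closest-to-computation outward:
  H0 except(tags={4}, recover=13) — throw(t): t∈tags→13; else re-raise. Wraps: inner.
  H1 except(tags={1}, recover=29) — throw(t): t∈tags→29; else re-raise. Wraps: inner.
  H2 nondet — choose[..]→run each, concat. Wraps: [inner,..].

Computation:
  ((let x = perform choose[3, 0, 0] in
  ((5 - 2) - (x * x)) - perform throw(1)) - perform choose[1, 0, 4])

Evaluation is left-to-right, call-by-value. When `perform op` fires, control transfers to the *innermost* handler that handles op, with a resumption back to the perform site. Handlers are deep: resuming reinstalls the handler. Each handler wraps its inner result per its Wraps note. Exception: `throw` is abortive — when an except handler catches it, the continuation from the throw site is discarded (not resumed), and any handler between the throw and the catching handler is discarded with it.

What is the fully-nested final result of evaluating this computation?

Answer: [29, 29, 29]

Step-by-step:
choose[3, 0, 0] @ H2
  branch[0] choose=3:
    throw(1) @ H0 re-raised
    throw(1) @ H1 caught ⇒ 29
    H2 returns [29]
  branch[1] choose=0:
    throw(1) @ H0 re-raised
    throw(1) @ H1 caught ⇒ 29
    H2 returns [29]
  branch[2] choose=0:
    throw(1) @ H0 re-raised
    throw(1) @ H1 caught ⇒ 29
    H2 returns [29]
= [29, 29, 29]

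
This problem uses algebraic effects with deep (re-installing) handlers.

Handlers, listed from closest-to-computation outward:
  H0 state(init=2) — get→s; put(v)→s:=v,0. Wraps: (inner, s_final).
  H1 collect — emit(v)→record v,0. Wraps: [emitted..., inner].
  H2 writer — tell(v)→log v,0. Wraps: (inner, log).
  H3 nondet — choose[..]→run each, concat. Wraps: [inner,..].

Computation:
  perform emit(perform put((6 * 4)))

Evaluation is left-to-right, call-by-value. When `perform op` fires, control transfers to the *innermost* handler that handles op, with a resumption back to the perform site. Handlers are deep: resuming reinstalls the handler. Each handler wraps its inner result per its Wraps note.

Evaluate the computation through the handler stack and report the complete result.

Answer: [([0, (0, 24)], ())]

Working:
put(24) @ H0 ⇒ s:=24
emit(0) @ H1 ⇒ out+=0
H0 returns (0, 24)
H1 returns [0, (0, 24)]
H2 returns ([0, (0, 24)], ())
H3 returns [([0, (0, 24)], ())]
= [([0, (0, 24)], ())]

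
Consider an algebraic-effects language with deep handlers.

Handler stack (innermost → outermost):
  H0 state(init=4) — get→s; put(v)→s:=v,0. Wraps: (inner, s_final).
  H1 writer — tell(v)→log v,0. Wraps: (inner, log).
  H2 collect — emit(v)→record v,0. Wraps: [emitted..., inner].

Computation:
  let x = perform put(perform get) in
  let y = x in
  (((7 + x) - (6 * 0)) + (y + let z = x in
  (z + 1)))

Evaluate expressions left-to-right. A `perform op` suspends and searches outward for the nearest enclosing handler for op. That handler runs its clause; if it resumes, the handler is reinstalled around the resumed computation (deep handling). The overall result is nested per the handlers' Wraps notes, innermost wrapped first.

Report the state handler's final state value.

Working:
get @ H0 ⇒ 4
put(4) @ H0 ⇒ s:=4
H0 returns (8, 4)
H1 returns ((8, 4), ())
H2 returns [((8, 4), ())]
= [((8, 4), ())]

Answer: 4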